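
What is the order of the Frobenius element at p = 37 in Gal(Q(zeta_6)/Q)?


The Frobenius at p in Gal(Q(zeta_n)/Q) = (Z/nZ)* is the class of p, so its order is ord_6(37), the smallest k >= 1 with 37^k = 1 mod 6.
n = 6 = 2 * 3, phi(6) = 2; the order divides phi(n).
Divisors of 2: 1, 2
Repeated squaring mod 6: 37^1 = 1, 37^2 = 1
Test divisors in increasing order:
  k=1: 37^1 = 1 mod 6  <- first divisor giving 1
Order = 1

1


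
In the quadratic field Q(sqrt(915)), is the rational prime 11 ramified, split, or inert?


K = Q(sqrt(915)). Since d mod 4 = 3, disc(K) = 3660.
Check p | disc: 3660 mod 11 = 8.
p does not divide disc. Compute Legendre symbol (d/p):
2^((11-1)/2) mod 11 = -1
(d/p) = -1, so p is inert: (p) stays prime with e=1, f=2, g=1.
Therefore p is inert.

inert


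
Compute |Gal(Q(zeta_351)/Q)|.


|Gal(Q(zeta_351)/Q)| = phi(351)
= 216

216


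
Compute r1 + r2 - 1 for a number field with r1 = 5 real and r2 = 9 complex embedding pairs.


By Dirichlet's unit theorem:
rank = r1 + r2 - 1
= 5 + 9 - 1
= 13

13


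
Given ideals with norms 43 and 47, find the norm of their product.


N(IJ) = N(I) * N(J)
= 43 * 47
= 2021

2021


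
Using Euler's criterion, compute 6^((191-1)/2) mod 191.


p = 191 is prime and the exponent is (p-1)/2 = 95, so by Euler's criterion 6^95 = (6/191) = +1 or -1 mod 191.
Compute by square-and-multiply:
  95 = 64 + 16 + 8 + 4 + 2 + 1 (binary 1011111)
  Repeated squaring mod 191: 6^1 = 6, 6^2 = 36, 6^4 = 150, 6^8 = 153, 6^16 = 107, 6^32 = 180, 6^64 = 121
  6^95 = 6^64 * 6^16 * 6^8 * 6^4 * 6^2 * 6^1 = 121 * 107 * 153 * 150 * 36 * 6 mod 191
    121 * 107 = 12947 = 150 mod 191
    150 * 153 = 22950 = 30 mod 191
    30 * 150 = 4500 = 107 mod 191
    107 * 36 = 3852 = 32 mod 191
    32 * 6 = 192 = 1 mod 191
  6^95 = 1 mod 191
Result 1: 6 is a quadratic residue mod 191.
6^95 mod 191 = 1

1


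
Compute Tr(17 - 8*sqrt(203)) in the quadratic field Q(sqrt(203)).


Tr(a + b*sqrt(d)) = (a + b*sqrt(d)) + (a - b*sqrt(d)) = 2a
= 2 * (17)
= 34

34


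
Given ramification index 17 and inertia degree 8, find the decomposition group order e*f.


|D_P| = e * f
= 17 * 8
= 136

136


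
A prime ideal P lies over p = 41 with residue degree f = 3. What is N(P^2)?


N(P^a) = p^(a*f)
= 41^(2*3)
= 41^6
= 4750104241

4750104241


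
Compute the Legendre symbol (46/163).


p = 163 is prime, so compute (46/163) with the reciprocity algorithm (Jacobi-symbol steps: pull out 2s via (2/n), flip via reciprocity, reduce):
  pull out 2: (2/163) = -1  (since 163 mod 8 = 3)
  reciprocity: (23/163) -> -(163/23)
  reduce: (2/23)
  pull out 2: (2/23) = +1  (since 23 mod 8 = 7)
  (1/23) = 1
Product of signs = 1
(46/163) = 1

1


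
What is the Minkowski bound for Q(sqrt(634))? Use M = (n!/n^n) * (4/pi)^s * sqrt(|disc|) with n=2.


d = 634, d mod 4 = 2, so disc(K) = 4d = 2536; |disc(K)| = 2536
Real quadratic field, so n = 2, s = r2 = 0, r1 = 2
M = (n!/n^n) * (4/pi)^s * sqrt(|disc(K)|) = (2!/2^2) * (4/pi)^0 * sqrt(2536)
= 0.5 * 1.000000 * 50.358713
= 25.1794

25.1794


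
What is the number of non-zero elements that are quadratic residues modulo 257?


For prime p, the number of non-zero quadratic residues is (p-1)/2.
= (257-1)/2
= 128

128


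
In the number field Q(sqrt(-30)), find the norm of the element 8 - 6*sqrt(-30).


N(a + b*sqrt(d)) = a^2 - d*b^2
= (8)^2 - (-30)*(-6)^2
= 64 + 1080
= 1144

1144


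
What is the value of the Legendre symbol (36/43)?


p = 43 is prime, so compute (36/43) with the reciprocity algorithm (Jacobi-symbol steps: pull out 2s via (2/n), flip via reciprocity, reduce):
  pull out 2: (2/43) = -1  (since 43 mod 8 = 3)
  pull out 2: (2/43) = -1  (since 43 mod 8 = 3)
  reciprocity: (9/43) -> +(43/9)
  reduce: (7/9)
  reciprocity: (7/9) -> +(9/7)
  reduce: (2/7)
  pull out 2: (2/7) = +1  (since 7 mod 8 = 7)
  (1/7) = 1
Product of signs = 1
(36/43) = 1

1


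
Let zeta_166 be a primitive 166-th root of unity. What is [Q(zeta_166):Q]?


The degree equals Euler's totient phi(166).
166 = 2 * 83
phi(166) = 82

82


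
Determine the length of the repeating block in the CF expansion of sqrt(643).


Run the CF algorithm for sqrt(643).
a_0 = floor(sqrt(643)) = 25; set m_0=0, q_0=1.
Recurrence: m' = q*a - m,  q' = (d - m'^2)/q,  a' = floor((a_0 + m')/q').
  step 1: m=25, q=18, a=2
  step 2: m=11, q=29, a=1
  step 3: m=18, q=11, a=3
  step 4: m=15, q=38, a=1
  step 5: m=23, q=3, a=16
  step 6: m=25, q=6, a=8
  step 7: m=23, q=19, a=2
  step 8: m=15, q=22, a=1
  step 9: m=7, q=27, a=1
  step 10: m=20, q=9, a=5
  step 11: m=25, q=2, a=25
  step 12: m=25, q=9, a=5
  step 13: m=20, q=27, a=1
  step 14: m=7, q=22, a=1
  step 15: m=15, q=19, a=2
  step 16: m=23, q=6, a=8
  step 17: m=25, q=3, a=16
  step 18: m=23, q=38, a=1
  step 19: m=15, q=11, a=3
  step 20: m=18, q=29, a=1
  step 21: m=11, q=18, a=2
  step 22: m=25, q=1, a=50
a_22 = 2*a_0 = 50, so the period closes here.
sqrt(643) = [25; 2, 1, 3, 1, 16, 8, 2, 1, 1, 5, 25, 5, 1, 1, 2, 8, 16, 1, 3, 1, 2, 50]
Period length = 22

22


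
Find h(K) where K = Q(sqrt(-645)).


K = Q(sqrt(-645)). d mod 4 = 3, so D = disc(K) = 4d = -2580
h(K) equals the number of primitive reduced positive-definite forms (a, b, c) = a*x^2 + b*x*y + c*y^2 with b^2 - 4ac = D,
where reduced means |b| <= a <= c, with b >= 0 whenever |b| = a or a = c, and primitive means gcd(a, b, c) = 1.
Reduced forces 3a^2 <= |D| = 2580, so 1 <= a <= 29; b must have the parity of D, and c = (b^2 - D)/(4a) must be an integer >= a.
Enumerate a = 1..29, b in [-a, a]:
  a=1: (1, 0, 645)  [1]
  a=2: (2, 2, 323)  [1]
  a=3: (3, 0, 215)  [1]
  a=4: none
  a=5: (5, 0, 129)  [1]
  a=6: (6, 6, 109)  [1]
  a=7..9: none
  a=10: (10, 10, 67)  [1]
  a=11: (11, -4, 59), (11, 4, 59)  [2]
  a=12..14: none
  a=15: (15, 0, 43)  [1]
  a=16: none
  a=17: (17, -2, 38), (17, 2, 38)  [2]
  a=18: none
  a=19: (19, -2, 34), (19, 2, 34)  [2]
  a=20..21: none
  a=22: (22, -18, 33), (22, 18, 33)  [2]
  a=23..28: none
  a=29: (29, 28, 29)  [1]
Total reduced forms: 1 + 1 + 1 + 1 + 1 + 1 + 2 + 1 + 2 + 2 + 2 + 1 = 16
h = 16

16


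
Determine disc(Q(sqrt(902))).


For K = Q(sqrt(d)) with d squarefree: disc(K) = d if d = 1 mod 4, and disc(K) = 4d if d = 2 or 3 mod 4.
Here d = 902, and d mod 4 = 2.
d = 2 mod 4, not 1 (O_K = Z[sqrt(d)]), so disc(K) = 4d = 4 * (902) = 3608

3608


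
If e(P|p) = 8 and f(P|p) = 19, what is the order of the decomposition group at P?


|D_P| = e * f
= 8 * 19
= 152

152


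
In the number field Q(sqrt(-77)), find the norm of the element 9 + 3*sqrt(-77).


N(a + b*sqrt(d)) = a^2 - d*b^2
= (9)^2 - (-77)*(3)^2
= 81 + 693
= 774

774


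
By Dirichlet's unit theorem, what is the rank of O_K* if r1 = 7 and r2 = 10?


By Dirichlet's unit theorem:
rank = r1 + r2 - 1
= 7 + 10 - 1
= 16

16


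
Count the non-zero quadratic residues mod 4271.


For prime p, the number of non-zero quadratic residues is (p-1)/2.
= (4271-1)/2
= 2135

2135


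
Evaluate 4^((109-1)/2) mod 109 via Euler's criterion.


p = 109 is prime and the exponent is (p-1)/2 = 54, so by Euler's criterion 4^54 = (4/109) = +1 or -1 mod 109.
Compute by square-and-multiply:
  54 = 32 + 16 + 4 + 2 (binary 110110)
  Repeated squaring mod 109: 4^1 = 4, 4^2 = 16, 4^4 = 38, 4^8 = 27, 4^16 = 75, 4^32 = 66
  4^54 = 4^32 * 4^16 * 4^4 * 4^2 = 66 * 75 * 38 * 16 mod 109
    66 * 75 = 4950 = 45 mod 109
    45 * 38 = 1710 = 75 mod 109
    75 * 16 = 1200 = 1 mod 109
  4^54 = 1 mod 109
Result 1: 4 is a quadratic residue mod 109.
4^54 mod 109 = 1

1


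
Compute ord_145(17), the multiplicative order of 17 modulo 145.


We want ord_145(17), the smallest k >= 1 with 17^k = 1 mod 145.
n = 145 = 5 * 29, phi(145) = 112; the order divides phi(n).
Divisors of 112: 1, 2, 4, 7, 8, 14, 16, 28, 56, 112
Repeated squaring mod 145: 17^1 = 17, 17^2 = 144, 17^4 = 1, 17^8 = 1, 17^16 = 1, 17^32 = 1, 17^64 = 1
Test divisors in increasing order:
  k=1: 17^1 = 17 mod 145
  k=2: 17^2 = 144 mod 145
  k=4: 17^4 = 1 mod 145  <- first divisor giving 1
Order = 4

4


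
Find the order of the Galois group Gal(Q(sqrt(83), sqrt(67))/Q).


The 2 square roots of distinct primes are multiplicatively independent over Q,
so [K:Q] = 2^2 and Gal(K/Q) is isomorphic to (Z/2Z)^2.
|Gal| = 2^2 = 4

4


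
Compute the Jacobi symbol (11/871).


Compute (11/871) via quadratic reciprocity:
  reciprocity: (11/871) -> -(871/11)
  reduce: (2/11)
  pull out 2: (2/11) = -1  (since 11 mod 8 = 3)
  (1/11) = 1
Product of signs = 1

1


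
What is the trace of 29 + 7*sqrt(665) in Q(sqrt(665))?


Tr(a + b*sqrt(d)) = (a + b*sqrt(d)) + (a - b*sqrt(d)) = 2a
= 2 * (29)
= 58

58


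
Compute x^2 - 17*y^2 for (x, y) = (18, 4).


x^2 - d*y^2
= 18^2 - 17*4^2
= 324 - 272
= 52

52


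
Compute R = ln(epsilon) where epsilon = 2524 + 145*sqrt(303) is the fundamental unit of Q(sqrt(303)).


epsilon = 2524 + 145*sqrt(303)
= 5047.9998
R = ln(5047.9998)
= 8.5267

8.5267


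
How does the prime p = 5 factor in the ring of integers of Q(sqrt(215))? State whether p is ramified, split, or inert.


K = Q(sqrt(215)). Since d mod 4 = 3, disc(K) = 860.
Check p | disc: 860 mod 5 = 0.
p divides disc, so p ramifies: (p) = P^2 with e=2, f=1, g=1.
Therefore p is ramified.

ramified


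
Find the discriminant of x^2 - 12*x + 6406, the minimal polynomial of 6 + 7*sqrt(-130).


The element 6 + 7*sqrt(-130) has minimal polynomial:
x^2 - 12*x + 6406
Discriminant = (-12)^2 - 4*(6406)
= 144 - 25624
= -25480

-25480


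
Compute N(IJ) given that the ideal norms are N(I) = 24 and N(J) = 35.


N(IJ) = N(I) * N(J)
= 24 * 35
= 840

840


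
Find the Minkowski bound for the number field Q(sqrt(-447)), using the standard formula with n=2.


d = -447, d mod 4 = 1, so disc(K) = d = -447; |disc(K)| = 447
Imaginary quadratic field, so n = 2, s = r2 = 1, r1 = 0
M = (n!/n^n) * (4/pi)^s * sqrt(|disc(K)|) = (2!/2^2) * (4/pi)^1 * sqrt(447)
= 0.5 * 1.273240 * 21.142375
= 13.4597

13.4597


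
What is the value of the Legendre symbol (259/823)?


p = 823 is prime, so compute (259/823) with the reciprocity algorithm (Jacobi-symbol steps: pull out 2s via (2/n), flip via reciprocity, reduce):
  reciprocity: (259/823) -> -(823/259)
  reduce: (46/259)
  pull out 2: (2/259) = -1  (since 259 mod 8 = 3)
  reciprocity: (23/259) -> -(259/23)
  reduce: (6/23)
  pull out 2: (2/23) = +1  (since 23 mod 8 = 7)
  reciprocity: (3/23) -> -(23/3)
  reduce: (2/3)
  pull out 2: (2/3) = -1  (since 3 mod 8 = 3)
  (1/3) = 1
Product of signs = -1
(259/823) = -1

-1


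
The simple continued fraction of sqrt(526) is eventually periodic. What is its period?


Run the CF algorithm for sqrt(526).
a_0 = floor(sqrt(526)) = 22; set m_0=0, q_0=1.
Recurrence: m' = q*a - m,  q' = (d - m'^2)/q,  a' = floor((a_0 + m')/q').
  step 1: m=22, q=42, a=1
  step 2: m=20, q=3, a=14
  step 3: m=22, q=14, a=3
  step 4: m=20, q=9, a=4
  step 5: m=16, q=30, a=1
  step 6: m=14, q=11, a=3
  step 7: m=19, q=15, a=2
  step 8: m=11, q=27, a=1
  step 9: m=16, q=10, a=3
  step 10: m=14, q=33, a=1
  step 11: m=19, q=5, a=8
  step 12: m=21, q=17, a=2
  step 13: m=13, q=21, a=1
  step 14: m=8, q=22, a=1
  step 15: m=14, q=15, a=2
  step 16: m=16, q=18, a=2
  step 17: m=20, q=7, a=6
  step 18: m=22, q=6, a=7
  step 19: m=20, q=21, a=2
  step 20: m=22, q=2, a=22
  step 21: m=22, q=21, a=2
  step 22: m=20, q=6, a=7
  step 23: m=22, q=7, a=6
  step 24: m=20, q=18, a=2
  step 25: m=16, q=15, a=2
  step 26: m=14, q=22, a=1
  step 27: m=8, q=21, a=1
  step 28: m=13, q=17, a=2
  step 29: m=21, q=5, a=8
  step 30: m=19, q=33, a=1
  step 31: m=14, q=10, a=3
  step 32: m=16, q=27, a=1
  step 33: m=11, q=15, a=2
  step 34: m=19, q=11, a=3
  step 35: m=14, q=30, a=1
  step 36: m=16, q=9, a=4
  step 37: m=20, q=14, a=3
  step 38: m=22, q=3, a=14
  step 39: m=20, q=42, a=1
  step 40: m=22, q=1, a=44
a_40 = 2*a_0 = 44, so the period closes here.
sqrt(526) = [22; 1, 14, 3, 4, 1, 3, 2, 1, 3, 1, 8, 2, 1, 1, 2, 2, 6, 7, 2, 22, 2, 7, 6, 2, 2, 1, 1, 2, 8, 1, 3, 1, 2, 3, 1, 4, 3, 14, 1, 44]
Period length = 40

40


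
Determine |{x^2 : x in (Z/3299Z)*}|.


For prime p, the number of non-zero quadratic residues is (p-1)/2.
= (3299-1)/2
= 1649

1649


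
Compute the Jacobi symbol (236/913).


Compute (236/913) via quadratic reciprocity:
  pull out 2: (2/913) = +1  (since 913 mod 8 = 1)
  pull out 2: (2/913) = +1  (since 913 mod 8 = 1)
  reciprocity: (59/913) -> +(913/59)
  reduce: (28/59)
  pull out 2: (2/59) = -1  (since 59 mod 8 = 3)
  pull out 2: (2/59) = -1  (since 59 mod 8 = 3)
  reciprocity: (7/59) -> -(59/7)
  reduce: (3/7)
  reciprocity: (3/7) -> -(7/3)
  reduce: (1/3)
  (1/3) = 1
Product of signs = 1

1


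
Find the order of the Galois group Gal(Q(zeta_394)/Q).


|Gal(Q(zeta_394)/Q)| = phi(394)
= 196

196


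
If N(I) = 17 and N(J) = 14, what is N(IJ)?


N(IJ) = N(I) * N(J)
= 17 * 14
= 238

238


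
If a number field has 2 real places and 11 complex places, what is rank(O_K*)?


By Dirichlet's unit theorem:
rank = r1 + r2 - 1
= 2 + 11 - 1
= 12

12


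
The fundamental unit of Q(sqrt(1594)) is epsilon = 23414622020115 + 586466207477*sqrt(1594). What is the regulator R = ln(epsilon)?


epsilon = 23414622020115 + 586466207477*sqrt(1594)
= 4.6829e+13
R = ln(4.6829e+13)
= 31.4775

31.4775


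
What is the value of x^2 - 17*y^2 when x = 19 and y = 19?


x^2 - d*y^2
= 19^2 - 17*19^2
= 361 - 6137
= -5776

-5776


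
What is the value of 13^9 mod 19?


p = 19 is prime and the exponent is (p-1)/2 = 9, so by Euler's criterion 13^9 = (13/19) = +1 or -1 mod 19.
Compute by square-and-multiply:
  9 = 8 + 1 (binary 1001)
  Repeated squaring mod 19: 13^1 = 13, 13^2 = 17, 13^4 = 4, 13^8 = 16
  13^9 = 13^8 * 13^1 = 16 * 13 mod 19
    16 * 13 = 208 = 18 mod 19
  13^9 = 18 mod 19
Result 18 = p - 1 = -1 mod 19: 13 is a quadratic non-residue mod 19. As a residue in [0, p-1] the value is 18.
13^9 mod 19 = 18

18


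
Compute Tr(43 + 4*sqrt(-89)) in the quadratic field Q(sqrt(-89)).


Tr(a + b*sqrt(d)) = (a + b*sqrt(d)) + (a - b*sqrt(d)) = 2a
= 2 * (43)
= 86

86


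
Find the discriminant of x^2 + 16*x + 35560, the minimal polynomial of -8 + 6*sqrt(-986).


The element -8 + 6*sqrt(-986) has minimal polynomial:
x^2 + 16*x + 35560
Discriminant = (16)^2 - 4*(35560)
= 256 - 142240
= -141984

-141984


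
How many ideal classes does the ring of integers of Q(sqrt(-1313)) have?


K = Q(sqrt(-1313)). d mod 4 = 3, so D = disc(K) = 4d = -5252
h(K) equals the number of primitive reduced positive-definite forms (a, b, c) = a*x^2 + b*x*y + c*y^2 with b^2 - 4ac = D,
where reduced means |b| <= a <= c, with b >= 0 whenever |b| = a or a = c, and primitive means gcd(a, b, c) = 1.
Reduced forces 3a^2 <= |D| = 5252, so 1 <= a <= 41; b must have the parity of D, and c = (b^2 - D)/(4a) must be an integer >= a.
Enumerate a = 1..41, b in [-a, a]:
  a=1: (1, 0, 1313)  [1]
  a=2: (2, 2, 657)  [1]
  a=3: (3, -2, 438), (3, 2, 438)  [2]
  a=4..5: none
  a=6: (6, -2, 219), (6, 2, 219)  [2]
  a=7..8: none
  a=9: (9, -2, 146), (9, 2, 146)  [2]
  a=10..12: none
  a=13: (13, 0, 101)  [1]
  a=14..16: none
  a=17: (17, -16, 81), (17, 16, 81)  [2]
  a=18: (18, -2, 73), (18, 2, 73)  [2]
  a=19: (19, -12, 71), (19, 12, 71)  [2]
  a=20..25: none
  a=26: (26, 26, 57)  [1]
  a=27: (27, -16, 51), (27, 16, 51)  [2]
  a=28..30: none
  a=31: (31, -24, 47), (31, 24, 47)  [2]
  a=32..33: none
  a=34: (34, -18, 41), (34, 18, 41)  [2]
  a=35..37: none
  a=38: (38, -26, 39), (38, 26, 39)  [2]
  a=39..41: none
Total reduced forms: 1 + 1 + 2 + 2 + 2 + 1 + 2 + 2 + 2 + 1 + 2 + 2 + 2 + 2 = 24
h = 24

24


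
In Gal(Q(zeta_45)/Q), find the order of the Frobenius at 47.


The Frobenius at p in Gal(Q(zeta_n)/Q) = (Z/nZ)* is the class of p, so its order is ord_45(47), the smallest k >= 1 with 47^k = 1 mod 45.
n = 45 = 3^2 * 5, phi(45) = 24; the order divides phi(n).
Divisors of 24: 1, 2, 3, 4, 6, 8, 12, 24
Repeated squaring mod 45: 47^1 = 2, 47^2 = 4, 47^4 = 16, 47^8 = 31, 47^16 = 16
Test divisors in increasing order:
  k=1: 47^1 = 2 mod 45
  k=2: 47^2 = 4 mod 45
  k=3: 47^3 = 4 * 2 = 8 mod 45
  k=4: 47^4 = 16 mod 45
  k=6: 47^6 = 16 * 4 = 19 mod 45
  k=8: 47^8 = 31 mod 45
  k=12: 47^12 = 31 * 16 = 1 mod 45  <- first divisor giving 1
Order = 12

12


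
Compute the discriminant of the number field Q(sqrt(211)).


For K = Q(sqrt(d)) with d squarefree: disc(K) = d if d = 1 mod 4, and disc(K) = 4d if d = 2 or 3 mod 4.
Here d = 211, and d mod 4 = 3.
d = 3 mod 4, not 1 (O_K = Z[sqrt(d)]), so disc(K) = 4d = 4 * (211) = 844

844


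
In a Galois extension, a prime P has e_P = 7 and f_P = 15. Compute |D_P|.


|D_P| = e * f
= 7 * 15
= 105

105


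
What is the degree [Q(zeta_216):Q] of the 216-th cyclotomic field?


The degree equals Euler's totient phi(216).
216 = 2^3 * 3^3
phi(216) = 72

72


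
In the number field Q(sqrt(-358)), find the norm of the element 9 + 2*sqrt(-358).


N(a + b*sqrt(d)) = a^2 - d*b^2
= (9)^2 - (-358)*(2)^2
= 81 + 1432
= 1513

1513


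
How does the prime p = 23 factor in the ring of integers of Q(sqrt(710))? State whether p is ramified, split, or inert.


K = Q(sqrt(710)). Since d mod 4 = 2, disc(K) = 2840.
Check p | disc: 2840 mod 23 = 11.
p does not divide disc. Compute Legendre symbol (d/p):
20^((23-1)/2) mod 23 = -1
(d/p) = -1, so p is inert: (p) stays prime with e=1, f=2, g=1.
Therefore p is inert.

inert


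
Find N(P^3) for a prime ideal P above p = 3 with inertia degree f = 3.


N(P^a) = p^(a*f)
= 3^(3*3)
= 3^9
= 19683

19683


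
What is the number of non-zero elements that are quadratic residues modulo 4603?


For prime p, the number of non-zero quadratic residues is (p-1)/2.
= (4603-1)/2
= 2301

2301


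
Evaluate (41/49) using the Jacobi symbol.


Compute (41/49) via quadratic reciprocity:
  reciprocity: (41/49) -> +(49/41)
  reduce: (8/41)
  pull out 2: (2/41) = +1  (since 41 mod 8 = 1)
  pull out 2: (2/41) = +1  (since 41 mod 8 = 1)
  pull out 2: (2/41) = +1  (since 41 mod 8 = 1)
  (1/41) = 1
Product of signs = 1

1


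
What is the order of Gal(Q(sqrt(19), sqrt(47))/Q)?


The 2 square roots of distinct primes are multiplicatively independent over Q,
so [K:Q] = 2^2 and Gal(K/Q) is isomorphic to (Z/2Z)^2.
|Gal| = 2^2 = 4

4


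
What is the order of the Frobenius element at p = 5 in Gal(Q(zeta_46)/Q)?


The Frobenius at p in Gal(Q(zeta_n)/Q) = (Z/nZ)* is the class of p, so its order is ord_46(5), the smallest k >= 1 with 5^k = 1 mod 46.
n = 46 = 2 * 23, phi(46) = 22; the order divides phi(n).
Divisors of 22: 1, 2, 11, 22
Repeated squaring mod 46: 5^1 = 5, 5^2 = 25, 5^4 = 27, 5^8 = 39, 5^16 = 3
Test divisors in increasing order:
  k=1: 5^1 = 5 mod 46
  k=2: 5^2 = 25 mod 46
  k=11: 5^11 = 39 * 25 * 5 = 45 mod 46
  k=22: 5^22 = 3 * 27 * 25 = 1 mod 46  <- first divisor giving 1
Order = 22

22


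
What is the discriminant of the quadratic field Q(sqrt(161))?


For K = Q(sqrt(d)) with d squarefree: disc(K) = d if d = 1 mod 4, and disc(K) = 4d if d = 2 or 3 mod 4.
Here d = 161, and d mod 4 = 1.
d = 1 mod 4 (O_K = Z[(1+sqrt(d))/2]), so disc(K) = d = 161

161


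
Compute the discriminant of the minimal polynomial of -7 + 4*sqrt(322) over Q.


The element -7 + 4*sqrt(322) has minimal polynomial:
x^2 + 14*x - 5103
Discriminant = (14)^2 - 4*(-5103)
= 196 + 20412
= 20608

20608


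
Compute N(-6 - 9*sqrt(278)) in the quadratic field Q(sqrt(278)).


N(a + b*sqrt(d)) = a^2 - d*b^2
= (-6)^2 - (278)*(-9)^2
= 36 - 22518
= -22482

-22482


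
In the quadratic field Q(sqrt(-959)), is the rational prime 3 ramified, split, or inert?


K = Q(sqrt(-959)). Since d mod 4 = 1, disc(K) = -959.
Check p | disc: -959 mod 3 = 1.
p does not divide disc. Compute Legendre symbol (d/p):
1^((3-1)/2) mod 3 = 1
(d/p) = 1, so p splits: (p) = P*P' with e=1, f=1, g=2.
Therefore p is split.

split


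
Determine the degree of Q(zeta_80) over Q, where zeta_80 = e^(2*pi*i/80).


The degree equals Euler's totient phi(80).
80 = 2^4 * 5
phi(80) = 32

32


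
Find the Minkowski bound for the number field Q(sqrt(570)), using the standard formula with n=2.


d = 570, d mod 4 = 2, so disc(K) = 4d = 2280; |disc(K)| = 2280
Real quadratic field, so n = 2, s = r2 = 0, r1 = 2
M = (n!/n^n) * (4/pi)^s * sqrt(|disc(K)|) = (2!/2^2) * (4/pi)^0 * sqrt(2280)
= 0.5 * 1.000000 * 47.749346
= 23.8747

23.8747


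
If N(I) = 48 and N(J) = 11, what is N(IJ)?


N(IJ) = N(I) * N(J)
= 48 * 11
= 528

528


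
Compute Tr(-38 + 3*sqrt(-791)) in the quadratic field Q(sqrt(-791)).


Tr(a + b*sqrt(d)) = (a + b*sqrt(d)) + (a - b*sqrt(d)) = 2a
= 2 * (-38)
= -76

-76


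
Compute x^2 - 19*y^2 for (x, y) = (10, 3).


x^2 - d*y^2
= 10^2 - 19*3^2
= 100 - 171
= -71

-71


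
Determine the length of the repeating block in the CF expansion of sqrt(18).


Run the CF algorithm for sqrt(18).
a_0 = floor(sqrt(18)) = 4; set m_0=0, q_0=1.
Recurrence: m' = q*a - m,  q' = (d - m'^2)/q,  a' = floor((a_0 + m')/q').
  step 1: m=4, q=2, a=4
  step 2: m=4, q=1, a=8
a_2 = 2*a_0 = 8, so the period closes here.
sqrt(18) = [4; 4, 8]
Period length = 2

2


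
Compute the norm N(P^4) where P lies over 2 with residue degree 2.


N(P^a) = p^(a*f)
= 2^(4*2)
= 2^8
= 256

256


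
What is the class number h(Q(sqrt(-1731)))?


K = Q(sqrt(-1731)). d mod 4 = 1, so D = disc(K) = d = -1731
h(K) equals the number of primitive reduced positive-definite forms (a, b, c) = a*x^2 + b*x*y + c*y^2 with b^2 - 4ac = D,
where reduced means |b| <= a <= c, with b >= 0 whenever |b| = a or a = c, and primitive means gcd(a, b, c) = 1.
Reduced forces 3a^2 <= |D| = 1731, so 1 <= a <= 24; b must have the parity of D, and c = (b^2 - D)/(4a) must be an integer >= a.
Enumerate a = 1..24, b in [-a, a]:
  a=1: (1, 1, 433)  [1]
  a=2: none
  a=3: (3, 3, 145)  [1]
  a=4: none
  a=5: (5, -3, 87), (5, 3, 87)  [2]
  a=6..14: none
  a=15: (15, -3, 29), (15, 3, 29)  [2]
  a=16..18: none
  a=19: (19, -13, 25), (19, 13, 25)  [2]
  a=20..24: none
Total reduced forms: 1 + 1 + 2 + 2 + 2 = 8
h = 8

8


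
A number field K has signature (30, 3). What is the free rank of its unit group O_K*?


By Dirichlet's unit theorem:
rank = r1 + r2 - 1
= 30 + 3 - 1
= 32

32


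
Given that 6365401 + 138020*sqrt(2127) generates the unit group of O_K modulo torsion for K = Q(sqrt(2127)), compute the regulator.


epsilon = 6365401 + 138020*sqrt(2127)
= 1.2731e+07
R = ln(1.2731e+07)
= 16.3595

16.3595


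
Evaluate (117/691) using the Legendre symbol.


p = 691 is prime, so compute (117/691) with the reciprocity algorithm (Jacobi-symbol steps: pull out 2s via (2/n), flip via reciprocity, reduce):
  reciprocity: (117/691) -> +(691/117)
  reduce: (106/117)
  pull out 2: (2/117) = -1  (since 117 mod 8 = 5)
  reciprocity: (53/117) -> +(117/53)
  reduce: (11/53)
  reciprocity: (11/53) -> +(53/11)
  reduce: (9/11)
  reciprocity: (9/11) -> +(11/9)
  reduce: (2/9)
  pull out 2: (2/9) = +1  (since 9 mod 8 = 1)
  (1/9) = 1
Product of signs = -1
(117/691) = -1

-1


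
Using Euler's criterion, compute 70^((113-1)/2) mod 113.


p = 113 is prime and the exponent is (p-1)/2 = 56, so by Euler's criterion 70^56 = (70/113) = +1 or -1 mod 113.
Compute by square-and-multiply:
  56 = 32 + 16 + 8 (binary 111000)
  Repeated squaring mod 113: 70^1 = 70, 70^2 = 41, 70^4 = 99, 70^8 = 83, 70^16 = 109, 70^32 = 16
  70^56 = 70^32 * 70^16 * 70^8 = 16 * 109 * 83 mod 113
    16 * 109 = 1744 = 49 mod 113
    49 * 83 = 4067 = 112 mod 113
  70^56 = 112 mod 113
Result 112 = p - 1 = -1 mod 113: 70 is a quadratic non-residue mod 113. As a residue in [0, p-1] the value is 112.
70^56 mod 113 = 112

112


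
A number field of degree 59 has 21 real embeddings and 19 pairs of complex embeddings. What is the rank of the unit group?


By Dirichlet's unit theorem:
rank = r1 + r2 - 1
= 21 + 19 - 1
= 39

39


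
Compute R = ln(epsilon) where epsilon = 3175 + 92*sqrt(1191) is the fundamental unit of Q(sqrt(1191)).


epsilon = 3175 + 92*sqrt(1191)
= 6349.9998
R = ln(6349.9998)
= 8.7562

8.7562


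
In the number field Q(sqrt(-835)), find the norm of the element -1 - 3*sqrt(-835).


N(a + b*sqrt(d)) = a^2 - d*b^2
= (-1)^2 - (-835)*(-3)^2
= 1 + 7515
= 7516

7516


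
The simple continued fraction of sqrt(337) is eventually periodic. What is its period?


Run the CF algorithm for sqrt(337).
a_0 = floor(sqrt(337)) = 18; set m_0=0, q_0=1.
Recurrence: m' = q*a - m,  q' = (d - m'^2)/q,  a' = floor((a_0 + m')/q').
  step 1: m=18, q=13, a=2
  step 2: m=8, q=21, a=1
  step 3: m=13, q=8, a=3
  step 4: m=11, q=27, a=1
  step 5: m=16, q=3, a=11
  step 6: m=17, q=16, a=2
  step 7: m=15, q=7, a=4
  step 8: m=13, q=24, a=1
  step 9: m=11, q=9, a=3
  step 10: m=16, q=9, a=3
  step 11: m=11, q=24, a=1
  step 12: m=13, q=7, a=4
  step 13: m=15, q=16, a=2
  step 14: m=17, q=3, a=11
  step 15: m=16, q=27, a=1
  step 16: m=11, q=8, a=3
  step 17: m=13, q=21, a=1
  step 18: m=8, q=13, a=2
  step 19: m=18, q=1, a=36
a_19 = 2*a_0 = 36, so the period closes here.
sqrt(337) = [18; 2, 1, 3, 1, 11, 2, 4, 1, 3, 3, 1, 4, 2, 11, 1, 3, 1, 2, 36]
Period length = 19

19


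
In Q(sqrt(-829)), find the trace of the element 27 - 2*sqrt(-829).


Tr(a + b*sqrt(d)) = (a + b*sqrt(d)) + (a - b*sqrt(d)) = 2a
= 2 * (27)
= 54

54


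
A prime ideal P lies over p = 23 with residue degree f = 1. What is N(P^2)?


N(P^a) = p^(a*f)
= 23^(2*1)
= 23^2
= 529

529


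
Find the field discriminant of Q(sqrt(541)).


For K = Q(sqrt(d)) with d squarefree: disc(K) = d if d = 1 mod 4, and disc(K) = 4d if d = 2 or 3 mod 4.
Here d = 541, and d mod 4 = 1.
d = 1 mod 4 (O_K = Z[(1+sqrt(d))/2]), so disc(K) = d = 541

541


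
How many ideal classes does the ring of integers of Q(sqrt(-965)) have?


K = Q(sqrt(-965)). d mod 4 = 3, so D = disc(K) = 4d = -3860
h(K) equals the number of primitive reduced positive-definite forms (a, b, c) = a*x^2 + b*x*y + c*y^2 with b^2 - 4ac = D,
where reduced means |b| <= a <= c, with b >= 0 whenever |b| = a or a = c, and primitive means gcd(a, b, c) = 1.
Reduced forces 3a^2 <= |D| = 3860, so 1 <= a <= 35; b must have the parity of D, and c = (b^2 - D)/(4a) must be an integer >= a.
Enumerate a = 1..35, b in [-a, a]:
  a=1: (1, 0, 965)  [1]
  a=2: (2, 2, 483)  [1]
  a=3: (3, -2, 322), (3, 2, 322)  [2]
  a=4: none
  a=5: (5, 0, 193)  [1]
  a=6: (6, -2, 161), (6, 2, 161)  [2]
  a=7: (7, -2, 138), (7, 2, 138)  [2]
  a=8: none
  a=9: (9, -8, 109), (9, 8, 109)  [2]
  a=10: (10, 10, 99)  [1]
  a=11: (11, -10, 90), (11, 10, 90)  [2]
  a=12: none
  a=13: (13, -12, 77), (13, 12, 77)  [2]
  a=14: (14, -2, 69), (14, 2, 69)  [2]
  a=15: (15, -10, 66), (15, 10, 66)  [2]
  a=16: none
  a=17: (17, -4, 57), (17, 4, 57)  [2]
  a=18: (18, -10, 55), (18, 10, 55)  [2]
  a=19: (19, -4, 51), (19, 4, 51)  [2]
  a=20: none
  a=21: (21, -16, 49), (21, -2, 46), (21, 2, 46), (21, 16, 49)  [4]
  a=22: (22, -10, 45), (22, 10, 45)  [2]
  a=23: (23, -2, 42), (23, 2, 42)  [2]
  a=24..25: none
  a=26: (26, -14, 39), (26, 14, 39)  [2]
  a=27: (27, -26, 42), (27, 26, 42)  [2]
  a=28..29: none
  a=30: (30, -10, 33), (30, 10, 33)  [2]
  a=31..32: none
  a=33: (33, -32, 37), (33, 32, 37)  [2]
  a=34: (34, -30, 35), (34, 30, 35)  [2]
  a=35: none
Total reduced forms: 1 + 1 + 2 + 1 + 2 + 2 + 2 + 1 + 2 + 2 + 2 + 2 + 2 + 2 + 2 + 4 + 2 + 2 + 2 + 2 + 2 + 2 + 2 = 44
h = 44

44


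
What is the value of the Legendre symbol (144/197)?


p = 197 is prime, so compute (144/197) with the reciprocity algorithm (Jacobi-symbol steps: pull out 2s via (2/n), flip via reciprocity, reduce):
  pull out 2: (2/197) = -1  (since 197 mod 8 = 5)
  pull out 2: (2/197) = -1  (since 197 mod 8 = 5)
  pull out 2: (2/197) = -1  (since 197 mod 8 = 5)
  pull out 2: (2/197) = -1  (since 197 mod 8 = 5)
  reciprocity: (9/197) -> +(197/9)
  reduce: (8/9)
  pull out 2: (2/9) = +1  (since 9 mod 8 = 1)
  pull out 2: (2/9) = +1  (since 9 mod 8 = 1)
  pull out 2: (2/9) = +1  (since 9 mod 8 = 1)
  (1/9) = 1
Product of signs = 1
(144/197) = 1

1


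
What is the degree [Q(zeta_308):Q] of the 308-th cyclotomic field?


The degree equals Euler's totient phi(308).
308 = 2^2 * 7 * 11
phi(308) = 120

120


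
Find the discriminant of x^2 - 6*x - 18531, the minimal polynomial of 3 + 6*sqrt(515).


The element 3 + 6*sqrt(515) has minimal polynomial:
x^2 - 6*x - 18531
Discriminant = (-6)^2 - 4*(-18531)
= 36 + 74124
= 74160

74160


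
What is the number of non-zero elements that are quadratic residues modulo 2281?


For prime p, the number of non-zero quadratic residues is (p-1)/2.
= (2281-1)/2
= 1140

1140


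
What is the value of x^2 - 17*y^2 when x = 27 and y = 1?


x^2 - d*y^2
= 27^2 - 17*1^2
= 729 - 17
= 712

712


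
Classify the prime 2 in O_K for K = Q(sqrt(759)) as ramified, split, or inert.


K = Q(sqrt(759)). Since d mod 4 = 3, disc(K) = 3036.
Check p | disc: 3036 mod 2 = 0.
p divides disc, so p ramifies: (p) = P^2 with e=2, f=1, g=1.
Therefore p is ramified.

ramified


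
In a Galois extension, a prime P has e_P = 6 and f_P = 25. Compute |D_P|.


|D_P| = e * f
= 6 * 25
= 150

150


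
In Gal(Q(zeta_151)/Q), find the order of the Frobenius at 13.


The Frobenius at p in Gal(Q(zeta_n)/Q) = (Z/nZ)* is the class of p, so its order is ord_151(13), the smallest k >= 1 with 13^k = 1 mod 151.
n = 151 = 151, phi(151) = 150; the order divides phi(n).
Divisors of 150: 1, 2, 3, 5, 6, 10, 15, 25, 30, 50, 75, 150
Repeated squaring mod 151: 13^1 = 13, 13^2 = 18, 13^4 = 22, 13^8 = 31, 13^16 = 55, 13^32 = 5, 13^64 = 25, 13^128 = 21
Test divisors in increasing order:
  k=1: 13^1 = 13 mod 151
  k=2: 13^2 = 18 mod 151
  k=3: 13^3 = 18 * 13 = 83 mod 151
  k=5: 13^5 = 22 * 13 = 135 mod 151
  k=6: 13^6 = 22 * 18 = 94 mod 151
  k=10: 13^10 = 31 * 18 = 105 mod 151
  k=15: 13^15 = 31 * 22 * 18 * 13 = 132 mod 151
  k=25: 13^25 = 55 * 31 * 13 = 119 mod 151
  k=30: 13^30 = 55 * 31 * 22 * 18 = 59 mod 151
  k=50: 13^50 = 5 * 55 * 18 = 118 mod 151
  k=75: 13^75 = 25 * 31 * 18 * 13 = 150 mod 151
  k=150: 13^150 = 21 * 55 * 22 * 18 = 1 mod 151  <- first divisor giving 1
Order = 150

150


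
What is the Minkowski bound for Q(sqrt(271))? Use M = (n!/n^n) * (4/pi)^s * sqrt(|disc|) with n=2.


d = 271, d mod 4 = 3, so disc(K) = 4d = 1084; |disc(K)| = 1084
Real quadratic field, so n = 2, s = r2 = 0, r1 = 2
M = (n!/n^n) * (4/pi)^s * sqrt(|disc(K)|) = (2!/2^2) * (4/pi)^0 * sqrt(1084)
= 0.5 * 1.000000 * 32.924155
= 16.4621

16.4621


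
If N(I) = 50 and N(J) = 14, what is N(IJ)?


N(IJ) = N(I) * N(J)
= 50 * 14
= 700

700


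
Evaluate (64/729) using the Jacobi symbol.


Compute (64/729) via quadratic reciprocity:
  pull out 2: (2/729) = +1  (since 729 mod 8 = 1)
  pull out 2: (2/729) = +1  (since 729 mod 8 = 1)
  pull out 2: (2/729) = +1  (since 729 mod 8 = 1)
  pull out 2: (2/729) = +1  (since 729 mod 8 = 1)
  pull out 2: (2/729) = +1  (since 729 mod 8 = 1)
  pull out 2: (2/729) = +1  (since 729 mod 8 = 1)
  (1/729) = 1
Product of signs = 1

1


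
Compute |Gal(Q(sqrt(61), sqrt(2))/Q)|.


The 2 square roots of distinct primes are multiplicatively independent over Q,
so [K:Q] = 2^2 and Gal(K/Q) is isomorphic to (Z/2Z)^2.
|Gal| = 2^2 = 4

4


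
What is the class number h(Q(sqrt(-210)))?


K = Q(sqrt(-210)). d mod 4 = 2, so D = disc(K) = 4d = -840
h(K) equals the number of primitive reduced positive-definite forms (a, b, c) = a*x^2 + b*x*y + c*y^2 with b^2 - 4ac = D,
where reduced means |b| <= a <= c, with b >= 0 whenever |b| = a or a = c, and primitive means gcd(a, b, c) = 1.
Reduced forces 3a^2 <= |D| = 840, so 1 <= a <= 16; b must have the parity of D, and c = (b^2 - D)/(4a) must be an integer >= a.
Enumerate a = 1..16, b in [-a, a]:
  a=1: (1, 0, 210)  [1]
  a=2: (2, 0, 105)  [1]
  a=3: (3, 0, 70)  [1]
  a=4: none
  a=5: (5, 0, 42)  [1]
  a=6: (6, 0, 35)  [1]
  a=7: (7, 0, 30)  [1]
  a=8..9: none
  a=10: (10, 0, 21)  [1]
  a=11..13: none
  a=14: (14, 0, 15)  [1]
  a=15..16: none
Total reduced forms: 1 + 1 + 1 + 1 + 1 + 1 + 1 + 1 = 8
h = 8

8


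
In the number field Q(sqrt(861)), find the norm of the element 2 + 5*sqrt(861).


N(a + b*sqrt(d)) = a^2 - d*b^2
= (2)^2 - (861)*(5)^2
= 4 - 21525
= -21521

-21521


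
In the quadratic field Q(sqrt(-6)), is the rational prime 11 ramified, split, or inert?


K = Q(sqrt(-6)). Since d mod 4 = 2, disc(K) = -24.
Check p | disc: -24 mod 11 = 9.
p does not divide disc. Compute Legendre symbol (d/p):
5^((11-1)/2) mod 11 = 1
(d/p) = 1, so p splits: (p) = P*P' with e=1, f=1, g=2.
Therefore p is split.

split


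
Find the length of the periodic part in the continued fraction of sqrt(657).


Run the CF algorithm for sqrt(657).
a_0 = floor(sqrt(657)) = 25; set m_0=0, q_0=1.
Recurrence: m' = q*a - m,  q' = (d - m'^2)/q,  a' = floor((a_0 + m')/q').
  step 1: m=25, q=32, a=1
  step 2: m=7, q=19, a=1
  step 3: m=12, q=27, a=1
  step 4: m=15, q=16, a=2
  step 5: m=17, q=23, a=1
  step 6: m=6, q=27, a=1
  step 7: m=21, q=8, a=5
  step 8: m=19, q=37, a=1
  step 9: m=18, q=9, a=4
  step 10: m=18, q=37, a=1
  step 11: m=19, q=8, a=5
  step 12: m=21, q=27, a=1
  step 13: m=6, q=23, a=1
  step 14: m=17, q=16, a=2
  step 15: m=15, q=27, a=1
  step 16: m=12, q=19, a=1
  step 17: m=7, q=32, a=1
  step 18: m=25, q=1, a=50
a_18 = 2*a_0 = 50, so the period closes here.
sqrt(657) = [25; 1, 1, 1, 2, 1, 1, 5, 1, 4, 1, 5, 1, 1, 2, 1, 1, 1, 50]
Period length = 18

18


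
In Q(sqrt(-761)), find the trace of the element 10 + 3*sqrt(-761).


Tr(a + b*sqrt(d)) = (a + b*sqrt(d)) + (a - b*sqrt(d)) = 2a
= 2 * (10)
= 20

20


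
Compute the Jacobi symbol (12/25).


Compute (12/25) via quadratic reciprocity:
  pull out 2: (2/25) = +1  (since 25 mod 8 = 1)
  pull out 2: (2/25) = +1  (since 25 mod 8 = 1)
  reciprocity: (3/25) -> +(25/3)
  reduce: (1/3)
  (1/3) = 1
Product of signs = 1

1


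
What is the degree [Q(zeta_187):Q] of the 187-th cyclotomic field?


The degree equals Euler's totient phi(187).
187 = 11 * 17
phi(187) = 160

160


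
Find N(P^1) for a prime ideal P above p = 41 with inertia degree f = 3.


N(P^a) = p^(a*f)
= 41^(1*3)
= 41^3
= 68921

68921


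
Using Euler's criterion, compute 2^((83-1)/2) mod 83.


p = 83 is prime and the exponent is (p-1)/2 = 41, so by Euler's criterion 2^41 = (2/83) = +1 or -1 mod 83.
Compute by square-and-multiply:
  41 = 32 + 8 + 1 (binary 101001)
  Repeated squaring mod 83: 2^1 = 2, 2^2 = 4, 2^4 = 16, 2^8 = 7, 2^16 = 49, 2^32 = 77
  2^41 = 2^32 * 2^8 * 2^1 = 77 * 7 * 2 mod 83
    77 * 7 = 539 = 41 mod 83
    41 * 2 = 82 = 82 mod 83
  2^41 = 82 mod 83
Result 82 = p - 1 = -1 mod 83: 2 is a quadratic non-residue mod 83. As a residue in [0, p-1] the value is 82.
2^41 mod 83 = 82

82


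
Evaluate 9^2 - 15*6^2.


x^2 - d*y^2
= 9^2 - 15*6^2
= 81 - 540
= -459

-459


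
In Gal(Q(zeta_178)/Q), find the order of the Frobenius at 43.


The Frobenius at p in Gal(Q(zeta_n)/Q) = (Z/nZ)* is the class of p, so its order is ord_178(43), the smallest k >= 1 with 43^k = 1 mod 178.
n = 178 = 2 * 89, phi(178) = 88; the order divides phi(n).
Divisors of 88: 1, 2, 4, 8, 11, 22, 44, 88
Repeated squaring mod 178: 43^1 = 43, 43^2 = 69, 43^4 = 133, 43^8 = 67, 43^16 = 39, 43^32 = 97, 43^64 = 153
Test divisors in increasing order:
  k=1: 43^1 = 43 mod 178
  k=2: 43^2 = 69 mod 178
  k=4: 43^4 = 133 mod 178
  k=8: 43^8 = 67 mod 178
  k=11: 43^11 = 67 * 69 * 43 = 141 mod 178
  k=22: 43^22 = 39 * 133 * 69 = 123 mod 178
  k=44: 43^44 = 97 * 67 * 133 = 177 mod 178
  k=88: 43^88 = 153 * 39 * 67 = 1 mod 178  <- first divisor giving 1
Order = 88

88


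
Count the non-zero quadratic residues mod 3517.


For prime p, the number of non-zero quadratic residues is (p-1)/2.
= (3517-1)/2
= 1758

1758


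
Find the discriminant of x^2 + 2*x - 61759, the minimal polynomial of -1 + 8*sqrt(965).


The element -1 + 8*sqrt(965) has minimal polynomial:
x^2 + 2*x - 61759
Discriminant = (2)^2 - 4*(-61759)
= 4 + 247036
= 247040

247040


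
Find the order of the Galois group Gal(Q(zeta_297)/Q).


|Gal(Q(zeta_297)/Q)| = phi(297)
= 180

180


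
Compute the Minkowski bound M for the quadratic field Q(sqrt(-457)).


d = -457, d mod 4 = 3, so disc(K) = 4d = -1828; |disc(K)| = 1828
Imaginary quadratic field, so n = 2, s = r2 = 1, r1 = 0
M = (n!/n^n) * (4/pi)^s * sqrt(|disc(K)|) = (2!/2^2) * (4/pi)^1 * sqrt(1828)
= 0.5 * 1.273240 * 42.755117
= 27.2188

27.2188


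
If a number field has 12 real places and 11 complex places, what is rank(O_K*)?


By Dirichlet's unit theorem:
rank = r1 + r2 - 1
= 12 + 11 - 1
= 22

22


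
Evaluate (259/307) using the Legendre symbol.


p = 307 is prime, so compute (259/307) with the reciprocity algorithm (Jacobi-symbol steps: pull out 2s via (2/n), flip via reciprocity, reduce):
  reciprocity: (259/307) -> -(307/259)
  reduce: (48/259)
  pull out 2: (2/259) = -1  (since 259 mod 8 = 3)
  pull out 2: (2/259) = -1  (since 259 mod 8 = 3)
  pull out 2: (2/259) = -1  (since 259 mod 8 = 3)
  pull out 2: (2/259) = -1  (since 259 mod 8 = 3)
  reciprocity: (3/259) -> -(259/3)
  reduce: (1/3)
  (1/3) = 1
Product of signs = 1
(259/307) = 1

1


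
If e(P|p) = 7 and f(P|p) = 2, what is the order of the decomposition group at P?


|D_P| = e * f
= 7 * 2
= 14

14


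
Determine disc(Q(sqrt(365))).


For K = Q(sqrt(d)) with d squarefree: disc(K) = d if d = 1 mod 4, and disc(K) = 4d if d = 2 or 3 mod 4.
Here d = 365, and d mod 4 = 1.
d = 1 mod 4 (O_K = Z[(1+sqrt(d))/2]), so disc(K) = d = 365

365


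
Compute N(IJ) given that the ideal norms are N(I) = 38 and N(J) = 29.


N(IJ) = N(I) * N(J)
= 38 * 29
= 1102

1102


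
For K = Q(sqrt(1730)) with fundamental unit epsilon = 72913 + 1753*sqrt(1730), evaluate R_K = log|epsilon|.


epsilon = 72913 + 1753*sqrt(1730)
= 145826.0000
R = ln(145826.0000)
= 11.8902

11.8902


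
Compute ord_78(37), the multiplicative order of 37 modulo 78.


We want ord_78(37), the smallest k >= 1 with 37^k = 1 mod 78.
n = 78 = 2 * 3 * 13, phi(78) = 24; the order divides phi(n).
Divisors of 24: 1, 2, 3, 4, 6, 8, 12, 24
Repeated squaring mod 78: 37^1 = 37, 37^2 = 43, 37^4 = 55, 37^8 = 61, 37^16 = 55
Test divisors in increasing order:
  k=1: 37^1 = 37 mod 78
  k=2: 37^2 = 43 mod 78
  k=3: 37^3 = 43 * 37 = 31 mod 78
  k=4: 37^4 = 55 mod 78
  k=6: 37^6 = 55 * 43 = 25 mod 78
  k=8: 37^8 = 61 mod 78
  k=12: 37^12 = 61 * 55 = 1 mod 78  <- first divisor giving 1
Order = 12

12


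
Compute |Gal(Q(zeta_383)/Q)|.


|Gal(Q(zeta_383)/Q)| = phi(383)
= 382

382


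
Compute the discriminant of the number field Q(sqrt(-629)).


For K = Q(sqrt(d)) with d squarefree: disc(K) = d if d = 1 mod 4, and disc(K) = 4d if d = 2 or 3 mod 4.
Here d = -629, and d mod 4 = 3.
d = 3 mod 4, not 1 (O_K = Z[sqrt(d)]), so disc(K) = 4d = 4 * (-629) = -2516

-2516


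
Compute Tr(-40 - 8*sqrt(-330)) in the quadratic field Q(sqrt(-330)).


Tr(a + b*sqrt(d)) = (a + b*sqrt(d)) + (a - b*sqrt(d)) = 2a
= 2 * (-40)
= -80

-80


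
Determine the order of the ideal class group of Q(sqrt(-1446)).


K = Q(sqrt(-1446)). d mod 4 = 2, so D = disc(K) = 4d = -5784
h(K) equals the number of primitive reduced positive-definite forms (a, b, c) = a*x^2 + b*x*y + c*y^2 with b^2 - 4ac = D,
where reduced means |b| <= a <= c, with b >= 0 whenever |b| = a or a = c, and primitive means gcd(a, b, c) = 1.
Reduced forces 3a^2 <= |D| = 5784, so 1 <= a <= 43; b must have the parity of D, and c = (b^2 - D)/(4a) must be an integer >= a.
Enumerate a = 1..43, b in [-a, a]:
  a=1: (1, 0, 1446)  [1]
  a=2: (2, 0, 723)  [1]
  a=3: (3, 0, 482)  [1]
  a=4: none
  a=5: (5, -4, 290), (5, 4, 290)  [2]
  a=6: (6, 0, 241)  [1]
  a=7..9: none
  a=10: (10, -4, 145), (10, 4, 145)  [2]
  a=11..12: none
  a=13: (13, -12, 114), (13, 12, 114)  [2]
  a=14: none
  a=15: (15, -6, 97), (15, 6, 97)  [2]
  a=16: none
  a=17: (17, -8, 86), (17, 8, 86)  [2]
  a=18: none
  a=19: (19, -12, 78), (19, 12, 78)  [2]
  a=20..22: none
  a=23: (23, -14, 65), (23, 14, 65)  [2]
  a=24: none
  a=25: (25, -4, 58), (25, 4, 58)  [2]
  a=26: (26, -12, 57), (26, 12, 57)  [2]
  a=27..28: none
  a=29: (29, -4, 50), (29, 4, 50)  [2]
  a=30: (30, -24, 53), (30, 24, 53)  [2]
  a=31..33: none
  a=34: (34, -8, 43), (34, 8, 43)  [2]
  a=35..36: none
  a=37: (37, -32, 46), (37, 32, 46)  [2]
  a=38: (38, -12, 39), (38, 12, 39)  [2]
  a=39..43: none
Total reduced forms: 1 + 1 + 1 + 2 + 1 + 2 + 2 + 2 + 2 + 2 + 2 + 2 + 2 + 2 + 2 + 2 + 2 + 2 = 32
h = 32

32
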